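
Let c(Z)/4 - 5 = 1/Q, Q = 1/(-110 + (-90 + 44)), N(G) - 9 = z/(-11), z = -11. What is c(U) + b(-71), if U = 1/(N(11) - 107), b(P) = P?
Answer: -675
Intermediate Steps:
N(G) = 10 (N(G) = 9 - 11/(-11) = 9 - 11*(-1/11) = 9 + 1 = 10)
U = -1/97 (U = 1/(10 - 107) = 1/(-97) = -1/97 ≈ -0.010309)
Q = -1/156 (Q = 1/(-110 - 46) = 1/(-156) = -1/156 ≈ -0.0064103)
c(Z) = -604 (c(Z) = 20 + 4/(-1/156) = 20 + 4*(-156) = 20 - 624 = -604)
c(U) + b(-71) = -604 - 71 = -675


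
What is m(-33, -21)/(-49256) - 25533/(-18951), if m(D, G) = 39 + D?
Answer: 209589957/155575076 ≈ 1.3472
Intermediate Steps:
m(-33, -21)/(-49256) - 25533/(-18951) = (39 - 33)/(-49256) - 25533/(-18951) = 6*(-1/49256) - 25533*(-1/18951) = -3/24628 + 8511/6317 = 209589957/155575076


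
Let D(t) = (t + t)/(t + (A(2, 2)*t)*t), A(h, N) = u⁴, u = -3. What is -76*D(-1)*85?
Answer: 323/2 ≈ 161.50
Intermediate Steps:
A(h, N) = 81 (A(h, N) = (-3)⁴ = 81)
D(t) = 2*t/(t + 81*t²) (D(t) = (t + t)/(t + (81*t)*t) = (2*t)/(t + 81*t²) = 2*t/(t + 81*t²))
-76*D(-1)*85 = -152/(1 + 81*(-1))*85 = -152/(1 - 81)*85 = -152/(-80)*85 = -152*(-1)/80*85 = -76*(-1/40)*85 = (19/10)*85 = 323/2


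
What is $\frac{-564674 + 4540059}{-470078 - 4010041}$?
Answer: $- \frac{3975385}{4480119} \approx -0.88734$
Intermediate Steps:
$\frac{-564674 + 4540059}{-470078 - 4010041} = \frac{3975385}{-4480119} = 3975385 \left(- \frac{1}{4480119}\right) = - \frac{3975385}{4480119}$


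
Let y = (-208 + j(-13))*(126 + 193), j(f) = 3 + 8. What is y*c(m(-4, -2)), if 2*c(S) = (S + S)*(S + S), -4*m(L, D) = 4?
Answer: -125686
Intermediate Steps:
j(f) = 11
m(L, D) = -1 (m(L, D) = -1/4*4 = -1)
c(S) = 2*S**2 (c(S) = ((S + S)*(S + S))/2 = ((2*S)*(2*S))/2 = (4*S**2)/2 = 2*S**2)
y = -62843 (y = (-208 + 11)*(126 + 193) = -197*319 = -62843)
y*c(m(-4, -2)) = -125686*(-1)**2 = -125686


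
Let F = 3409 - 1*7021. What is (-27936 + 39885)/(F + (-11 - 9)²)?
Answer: -11949/3212 ≈ -3.7201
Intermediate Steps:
F = -3612 (F = 3409 - 7021 = -3612)
(-27936 + 39885)/(F + (-11 - 9)²) = (-27936 + 39885)/(-3612 + (-11 - 9)²) = 11949/(-3612 + (-20)²) = 11949/(-3612 + 400) = 11949/(-3212) = 11949*(-1/3212) = -11949/3212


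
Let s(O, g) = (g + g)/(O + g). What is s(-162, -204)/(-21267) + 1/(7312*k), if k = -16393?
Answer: -479538775/9147065022576 ≈ -5.2425e-5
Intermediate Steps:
s(O, g) = 2*g/(O + g) (s(O, g) = (2*g)/(O + g) = 2*g/(O + g))
s(-162, -204)/(-21267) + 1/(7312*k) = (2*(-204)/(-162 - 204))/(-21267) + 1/(7312*(-16393)) = (2*(-204)/(-366))*(-1/21267) + (1/7312)*(-1/16393) = (2*(-204)*(-1/366))*(-1/21267) - 1/119865616 = (68/61)*(-1/21267) - 1/119865616 = -4/76311 - 1/119865616 = -479538775/9147065022576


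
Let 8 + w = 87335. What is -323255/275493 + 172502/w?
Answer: 6431401367/8019325737 ≈ 0.80199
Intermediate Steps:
w = 87327 (w = -8 + 87335 = 87327)
-323255/275493 + 172502/w = -323255/275493 + 172502/87327 = 6431401367/8019325737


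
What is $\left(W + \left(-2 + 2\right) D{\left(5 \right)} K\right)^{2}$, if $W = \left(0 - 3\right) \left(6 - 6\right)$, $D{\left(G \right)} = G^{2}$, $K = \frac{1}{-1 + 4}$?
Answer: $0$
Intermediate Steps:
$K = \frac{1}{3} \approx 0.33333$
$W = 0$ ($W = - 3 \left(6 - 6\right) = \left(-3\right) 0 = 0$)
$\left(W + \left(-2 + 2\right) D{\left(5 \right)} K\right)^{2} = \left(0 + \left(-2 + 2\right) 5^{2} \cdot \frac{1}{3}\right)^{2} = \left(0 + 0 \cdot 25 \cdot \frac{1}{3}\right)^{2} = \left(0 + 0 \cdot \frac{1}{3}\right)^{2} = \left(0 + 0\right)^{2} = 0^{2} = 0$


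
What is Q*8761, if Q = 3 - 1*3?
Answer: 0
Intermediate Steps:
Q = 0 (Q = 3 - 3 = 0)
Q*8761 = 0*8761 = 0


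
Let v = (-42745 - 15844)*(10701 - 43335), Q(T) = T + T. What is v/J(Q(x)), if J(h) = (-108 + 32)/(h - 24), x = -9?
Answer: 20075930973/19 ≈ 1.0566e+9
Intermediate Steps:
Q(T) = 2*T
v = 1911993426 (v = -58589*(-32634) = 1911993426)
J(h) = -76/(-24 + h)
v/J(Q(x)) = 1911993426/((-76/(-24 + 2*(-9)))) = 1911993426/((-76/(-24 - 18))) = 1911993426/((-76/(-42))) = 1911993426/((-76*(-1/42))) = 1911993426/(38/21) = 1911993426*(21/38) = 20075930973/19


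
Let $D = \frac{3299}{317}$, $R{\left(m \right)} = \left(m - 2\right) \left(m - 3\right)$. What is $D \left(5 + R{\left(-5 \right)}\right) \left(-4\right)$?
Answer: $- \frac{804956}{317} \approx -2539.3$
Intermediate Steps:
$R{\left(m \right)} = \left(-3 + m\right) \left(-2 + m\right)$ ($R{\left(m \right)} = \left(-2 + m\right) \left(-3 + m\right) = \left(-3 + m\right) \left(-2 + m\right)$)
$D = \frac{3299}{317}$ ($D = 3299 \cdot \frac{1}{317} = \frac{3299}{317} \approx 10.407$)
$D \left(5 + R{\left(-5 \right)}\right) \left(-4\right) = \frac{3299 \left(5 + \left(6 + \left(-5\right)^{2} - -25\right)\right) \left(-4\right)}{317} = \frac{3299 \left(5 + \left(6 + 25 + 25\right)\right) \left(-4\right)}{317} = \frac{3299 \left(5 + 56\right) \left(-4\right)}{317} = \frac{3299 \cdot 61 \left(-4\right)}{317} = \frac{3299}{317} \left(-244\right) = - \frac{804956}{317}$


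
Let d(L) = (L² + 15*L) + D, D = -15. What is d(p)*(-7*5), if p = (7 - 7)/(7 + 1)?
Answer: 525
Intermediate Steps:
p = 0 (p = 0/8 = 0*(⅛) = 0)
d(L) = -15 + L² + 15*L (d(L) = (L² + 15*L) - 15 = -15 + L² + 15*L)
d(p)*(-7*5) = (-15 + 0² + 15*0)*(-7*5) = (-15 + 0 + 0)*(-35) = -15*(-35) = 525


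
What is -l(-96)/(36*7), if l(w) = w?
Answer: 8/21 ≈ 0.38095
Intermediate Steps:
-l(-96)/(36*7) = -(-96)/(36*7) = -(-96)/252 = -1*(-8/21) = 8/21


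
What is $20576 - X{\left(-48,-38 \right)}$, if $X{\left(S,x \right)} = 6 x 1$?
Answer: $20804$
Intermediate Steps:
$X{\left(S,x \right)} = 6 x$
$20576 - X{\left(-48,-38 \right)} = 20576 - 6 \left(-38\right) = 20576 - -228 = 20576 + 228 = 20804$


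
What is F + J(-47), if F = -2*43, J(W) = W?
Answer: -133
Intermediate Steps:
F = -86
F + J(-47) = -86 - 47 = -133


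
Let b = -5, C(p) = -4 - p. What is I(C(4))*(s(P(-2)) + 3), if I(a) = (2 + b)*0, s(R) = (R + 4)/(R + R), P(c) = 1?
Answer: 0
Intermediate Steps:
s(R) = (4 + R)/(2*R) (s(R) = (4 + R)/((2*R)) = (4 + R)*(1/(2*R)) = (4 + R)/(2*R))
I(a) = 0 (I(a) = (2 - 5)*0 = -3*0 = 0)
I(C(4))*(s(P(-2)) + 3) = 0*((½)*(4 + 1)/1 + 3) = 0*((½)*1*5 + 3) = 0*(5/2 + 3) = 0*(11/2) = 0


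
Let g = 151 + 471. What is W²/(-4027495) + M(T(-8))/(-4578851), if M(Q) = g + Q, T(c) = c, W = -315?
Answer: -91361874481/3688259901649 ≈ -0.024771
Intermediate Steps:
g = 622
M(Q) = 622 + Q
W²/(-4027495) + M(T(-8))/(-4578851) = (-315)²/(-4027495) + (622 - 8)/(-4578851) = 99225*(-1/4027495) + 614*(-1/4578851) = -19845/805499 - 614/4578851 = -91361874481/3688259901649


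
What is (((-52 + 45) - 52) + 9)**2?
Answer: 2500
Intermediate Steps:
(((-52 + 45) - 52) + 9)**2 = ((-7 - 52) + 9)**2 = (-59 + 9)**2 = (-50)**2 = 2500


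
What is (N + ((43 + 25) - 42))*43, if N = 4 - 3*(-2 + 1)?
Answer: 1419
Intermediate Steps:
N = 7 (N = 4 - 3*(-1) = 4 + 3 = 7)
(N + ((43 + 25) - 42))*43 = (7 + ((43 + 25) - 42))*43 = (7 + (68 - 42))*43 = (7 + 26)*43 = 33*43 = 1419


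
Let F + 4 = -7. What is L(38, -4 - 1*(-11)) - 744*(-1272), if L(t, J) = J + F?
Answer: 946364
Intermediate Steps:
F = -11 (F = -4 - 7 = -11)
L(t, J) = -11 + J (L(t, J) = J - 11 = -11 + J)
L(38, -4 - 1*(-11)) - 744*(-1272) = (-11 + (-4 - 1*(-11))) - 744*(-1272) = (-11 + (-4 + 11)) + 946368 = (-11 + 7) + 946368 = -4 + 946368 = 946364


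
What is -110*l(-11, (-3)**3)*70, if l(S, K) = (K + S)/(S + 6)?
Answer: -58520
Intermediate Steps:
l(S, K) = (K + S)/(6 + S)
-110*l(-11, (-3)**3)*70 = -110*((-3)**3 - 11)/(6 - 11)*70 = -110*(-27 - 11)/(-5)*70 = -(-22)*(-38)*70 = -110*38/5*70 = -836*70 = -58520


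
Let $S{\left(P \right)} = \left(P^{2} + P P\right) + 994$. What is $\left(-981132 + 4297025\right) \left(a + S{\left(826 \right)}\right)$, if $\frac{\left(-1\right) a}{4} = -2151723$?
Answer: $33067537357134$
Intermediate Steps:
$a = 8606892$ ($a = \left(-4\right) \left(-2151723\right) = 8606892$)
$S{\left(P \right)} = 994 + 2 P^{2}$ ($S{\left(P \right)} = \left(P^{2} + P^{2}\right) + 994 = 2 P^{2} + 994 = 994 + 2 P^{2}$)
$\left(-981132 + 4297025\right) \left(a + S{\left(826 \right)}\right) = \left(-981132 + 4297025\right) \left(8606892 + \left(994 + 2 \cdot 826^{2}\right)\right) = 3315893 \left(8606892 + \left(994 + 2 \cdot 682276\right)\right) = 3315893 \left(8606892 + \left(994 + 1364552\right)\right) = 3315893 \left(8606892 + 1365546\right) = 3315893 \cdot 9972438 = 33067537357134$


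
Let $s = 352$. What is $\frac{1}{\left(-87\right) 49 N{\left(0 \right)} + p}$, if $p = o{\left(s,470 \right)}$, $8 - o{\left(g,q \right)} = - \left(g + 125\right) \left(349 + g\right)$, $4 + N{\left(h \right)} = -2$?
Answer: $\frac{1}{359963} \approx 2.7781 \cdot 10^{-6}$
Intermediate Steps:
$N{\left(h \right)} = -6$ ($N{\left(h \right)} = -4 - 2 = -6$)
$o{\left(g,q \right)} = 8 + \left(125 + g\right) \left(349 + g\right)$ ($o{\left(g,q \right)} = 8 - - \left(g + 125\right) \left(349 + g\right) = 8 - - \left(125 + g\right) \left(349 + g\right) = 8 + \left(125 + g\right) \left(349 + g\right)$)
$p = 334385$ ($p = 43633 + 352^{2} + 474 \cdot 352 = 43633 + 123904 + 166848 = 334385$)
$\frac{1}{\left(-87\right) 49 N{\left(0 \right)} + p} = \frac{1}{\left(-87\right) 49 \left(-6\right) + 334385} = \frac{1}{\left(-4263\right) \left(-6\right) + 334385} = \frac{1}{25578 + 334385} = \frac{1}{359963}$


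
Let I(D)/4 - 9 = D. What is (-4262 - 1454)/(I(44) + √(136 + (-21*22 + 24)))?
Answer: -605896/22623 + 2858*I*√302/22623 ≈ -26.782 + 2.1954*I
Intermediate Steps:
I(D) = 36 + 4*D
(-4262 - 1454)/(I(44) + √(136 + (-21*22 + 24))) = (-4262 - 1454)/((36 + 4*44) + √(136 + (-21*22 + 24))) = -5716/((36 + 176) + √(136 + (-462 + 24))) = -5716/(212 + √(136 - 438)) = -5716/(212 + √(-302)) = -5716/(212 + I*√302)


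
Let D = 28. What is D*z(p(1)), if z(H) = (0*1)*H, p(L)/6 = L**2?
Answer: 0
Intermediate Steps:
p(L) = 6*L**2
z(H) = 0 (z(H) = 0*H = 0)
D*z(p(1)) = 28*0 = 0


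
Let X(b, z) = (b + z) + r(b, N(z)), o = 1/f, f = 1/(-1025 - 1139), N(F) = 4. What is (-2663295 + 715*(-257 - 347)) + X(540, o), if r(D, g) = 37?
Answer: -3096742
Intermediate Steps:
f = -1/2164 (f = 1/(-2164) = -1/2164 ≈ -0.00046211)
o = -2164 (o = 1/(-1/2164) = -2164)
X(b, z) = 37 + b + z (X(b, z) = (b + z) + 37 = 37 + b + z)
(-2663295 + 715*(-257 - 347)) + X(540, o) = (-2663295 + 715*(-257 - 347)) + (37 + 540 - 2164) = (-2663295 + 715*(-604)) - 1587 = (-2663295 - 431860) - 1587 = -3095155 - 1587 = -3096742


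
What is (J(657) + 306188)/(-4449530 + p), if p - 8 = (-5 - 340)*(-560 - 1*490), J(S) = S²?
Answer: -737837/4087272 ≈ -0.18052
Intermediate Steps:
p = 362258 (p = 8 + (-5 - 340)*(-560 - 1*490) = 8 - 345*(-560 - 490) = 8 - 345*(-1050) = 8 + 362250 = 362258)
(J(657) + 306188)/(-4449530 + p) = (657² + 306188)/(-4449530 + 362258) = (431649 + 306188)/(-4087272) = 737837*(-1/4087272) = -737837/4087272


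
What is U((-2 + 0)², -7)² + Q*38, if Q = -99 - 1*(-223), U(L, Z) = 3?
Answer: 4721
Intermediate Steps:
Q = 124 (Q = -99 + 223 = 124)
U((-2 + 0)², -7)² + Q*38 = 3² + 124*38 = 9 + 4712 = 4721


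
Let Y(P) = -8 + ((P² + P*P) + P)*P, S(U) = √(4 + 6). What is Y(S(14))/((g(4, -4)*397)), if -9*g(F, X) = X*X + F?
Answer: -9/3970 - 9*√10/397 ≈ -0.073956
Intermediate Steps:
g(F, X) = -F/9 - X²/9 (g(F, X) = -(X*X + F)/9 = -(X² + F)/9 = -(F + X²)/9 = -F/9 - X²/9)
S(U) = √10
Y(P) = -8 + P*(P + 2*P²) (Y(P) = -8 + ((P² + P²) + P)*P = -8 + (2*P² + P)*P = -8 + (P + 2*P²)*P = -8 + P*(P + 2*P²))
Y(S(14))/((g(4, -4)*397)) = (-8 + (√10)² + 2*(√10)³)/(((-⅑*4 - ⅑*(-4)²)*397)) = (-8 + 10 + 2*(10*√10))/(((-4/9 - ⅑*16)*397)) = (-8 + 10 + 20*√10)/(((-4/9 - 16/9)*397)) = (2 + 20*√10)/((-20/9*397)) = (2 + 20*√10)/(-7940/9) = (2 + 20*√10)*(-9/7940) = -9/3970 - 9*√10/397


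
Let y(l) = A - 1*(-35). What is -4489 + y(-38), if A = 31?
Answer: -4423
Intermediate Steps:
y(l) = 66 (y(l) = 31 - 1*(-35) = 31 + 35 = 66)
-4489 + y(-38) = -4489 + 66 = -4423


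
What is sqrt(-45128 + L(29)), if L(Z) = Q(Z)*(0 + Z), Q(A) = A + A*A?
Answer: I*sqrt(19898) ≈ 141.06*I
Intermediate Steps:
Q(A) = A + A**2
L(Z) = Z**2*(1 + Z) (L(Z) = (Z*(1 + Z))*(0 + Z) = (Z*(1 + Z))*Z = Z**2*(1 + Z))
sqrt(-45128 + L(29)) = sqrt(-45128 + 29**2*(1 + 29)) = sqrt(-45128 + 841*30) = sqrt(-45128 + 25230) = sqrt(-19898) = I*sqrt(19898)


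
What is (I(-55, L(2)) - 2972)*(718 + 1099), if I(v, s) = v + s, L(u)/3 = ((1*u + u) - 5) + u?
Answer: -5494608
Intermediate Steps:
L(u) = -15 + 9*u (L(u) = 3*(((1*u + u) - 5) + u) = 3*(((u + u) - 5) + u) = 3*((2*u - 5) + u) = 3*((-5 + 2*u) + u) = 3*(-5 + 3*u) = -15 + 9*u)
I(v, s) = s + v
(I(-55, L(2)) - 2972)*(718 + 1099) = (((-15 + 9*2) - 55) - 2972)*(718 + 1099) = (((-15 + 18) - 55) - 2972)*1817 = ((3 - 55) - 2972)*1817 = (-52 - 2972)*1817 = -3024*1817 = -5494608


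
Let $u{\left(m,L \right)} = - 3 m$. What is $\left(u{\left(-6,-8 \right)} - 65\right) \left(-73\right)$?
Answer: $3431$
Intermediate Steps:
$\left(u{\left(-6,-8 \right)} - 65\right) \left(-73\right) = \left(\left(-3\right) \left(-6\right) - 65\right) \left(-73\right) = \left(18 - 65\right) \left(-73\right) = \left(-47\right) \left(-73\right) = 3431$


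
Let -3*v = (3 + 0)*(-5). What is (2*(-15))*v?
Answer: -150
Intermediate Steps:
v = 5 (v = -(3 + 0)*(-5)/3 = -(-5) = -⅓*(-15) = 5)
(2*(-15))*v = (2*(-15))*5 = -30*5 = -150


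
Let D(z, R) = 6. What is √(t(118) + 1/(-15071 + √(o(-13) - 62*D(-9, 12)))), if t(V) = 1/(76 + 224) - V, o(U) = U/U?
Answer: √(-35399/300 + 1/(-15071 + I*√371)) ≈ 0.e-9 - 10.863*I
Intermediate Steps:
o(U) = 1
t(V) = 1/300 - V
√(t(118) + 1/(-15071 + √(o(-13) - 62*D(-9, 12)))) = √((1/300 - 1*118) + 1/(-15071 + √(1 - 62*6))) = √((1/300 - 118) + 1/(-15071 + √(1 - 372))) = √(-35399/300 + 1/(-15071 + √(-371))) = √(-35399/300 + 1/(-15071 + I*√371))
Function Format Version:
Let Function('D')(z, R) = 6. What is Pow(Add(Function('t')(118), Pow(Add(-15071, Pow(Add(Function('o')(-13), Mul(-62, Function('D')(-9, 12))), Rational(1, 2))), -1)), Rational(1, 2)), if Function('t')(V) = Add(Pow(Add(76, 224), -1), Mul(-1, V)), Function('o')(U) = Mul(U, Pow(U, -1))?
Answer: Pow(Add(Rational(-35399, 300), Pow(Add(-15071, Mul(I, Pow(371, Rational(1, 2)))), -1)), Rational(1, 2)) ≈ Add(0.e-9, Mul(-10.863, I))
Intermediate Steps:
Function('o')(U) = 1
Function('t')(V) = Add(Rational(1, 300), Mul(-1, V)) (Function('t')(V) = Add(Pow(300, -1), Mul(-1, V)) = Add(Rational(1, 300), Mul(-1, V)))
Pow(Add(Function('t')(118), Pow(Add(-15071, Pow(Add(Function('o')(-13), Mul(-62, Function('D')(-9, 12))), Rational(1, 2))), -1)), Rational(1, 2)) = Pow(Add(Add(Rational(1, 300), Mul(-1, 118)), Pow(Add(-15071, Pow(Add(1, Mul(-62, 6)), Rational(1, 2))), -1)), Rational(1, 2)) = Pow(Add(Add(Rational(1, 300), -118), Pow(Add(-15071, Pow(Add(1, -372), Rational(1, 2))), -1)), Rational(1, 2)) = Pow(Add(Rational(-35399, 300), Pow(Add(-15071, Pow(-371, Rational(1, 2))), -1)), Rational(1, 2)) = Pow(Add(Rational(-35399, 300), Pow(Add(-15071, Mul(I, Pow(371, Rational(1, 2)))), -1)), Rational(1, 2))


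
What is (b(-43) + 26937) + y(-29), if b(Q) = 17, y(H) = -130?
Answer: 26824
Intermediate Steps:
(b(-43) + 26937) + y(-29) = (17 + 26937) - 130 = 26954 - 130 = 26824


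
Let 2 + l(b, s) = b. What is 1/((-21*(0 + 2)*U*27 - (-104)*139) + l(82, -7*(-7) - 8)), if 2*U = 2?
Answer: 1/13402 ≈ 7.4616e-5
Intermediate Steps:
U = 1 (U = (½)*2 = 1)
l(b, s) = -2 + b
1/((-21*(0 + 2)*U*27 - (-104)*139) + l(82, -7*(-7) - 8)) = 1/((-21*(0 + 2)*27 - (-104)*139) + (-2 + 82)) = 1/((-42*27 - 1*(-14456)) + 80) = 1/((-21*2*27 + 14456) + 80) = 1/((-42*27 + 14456) + 80) = 1/((-1134 + 14456) + 80) = 1/(13322 + 80) = 1/13402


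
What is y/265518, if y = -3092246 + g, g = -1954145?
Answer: -5046391/265518 ≈ -19.006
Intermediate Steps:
y = -5046391 (y = -3092246 - 1954145 = -5046391)
y/265518 = -5046391/265518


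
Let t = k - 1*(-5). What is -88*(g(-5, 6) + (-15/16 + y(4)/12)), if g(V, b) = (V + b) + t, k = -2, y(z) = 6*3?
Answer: -803/2 ≈ -401.50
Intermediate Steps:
y(z) = 18
t = 3 (t = -2 - 1*(-5) = -2 + 5 = 3)
g(V, b) = 3 + V + b (g(V, b) = (V + b) + 3 = 3 + V + b)
-88*(g(-5, 6) + (-15/16 + y(4)/12)) = -88*((3 - 5 + 6) + (-15/16 + 18/12)) = -88*(4 + (-15*1/16 + 18*(1/12))) = -88*(4 + (-15/16 + 3/2)) = -88*(4 + 9/16) = -88*73/16 = -803/2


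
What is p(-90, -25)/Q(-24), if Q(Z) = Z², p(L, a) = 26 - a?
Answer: 17/192 ≈ 0.088542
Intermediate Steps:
p(-90, -25)/Q(-24) = (26 - 1*(-25))/((-24)²) = (26 + 25)/576 = 51*(1/576) = 17/192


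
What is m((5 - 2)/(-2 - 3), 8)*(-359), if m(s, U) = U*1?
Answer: -2872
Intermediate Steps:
m(s, U) = U
m((5 - 2)/(-2 - 3), 8)*(-359) = 8*(-359) = -2872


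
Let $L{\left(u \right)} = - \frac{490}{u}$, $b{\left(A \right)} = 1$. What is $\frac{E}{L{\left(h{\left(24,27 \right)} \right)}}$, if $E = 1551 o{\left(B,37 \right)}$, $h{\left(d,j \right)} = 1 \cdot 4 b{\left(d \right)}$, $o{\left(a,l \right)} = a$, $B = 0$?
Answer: $0$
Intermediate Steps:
$h{\left(d,j \right)} = 4$ ($h{\left(d,j \right)} = 1 \cdot 4 \cdot 1 = 4 \cdot 1 = 4$)
$E = 0$ ($E = 1551 \cdot 0 = 0$)
$\frac{E}{L{\left(h{\left(24,27 \right)} \right)}} = \frac{0}{\left(-490\right) \frac{1}{4}} = \frac{0}{- \frac{245}{2}} = 0 \left(- \frac{2}{245}\right) = 0$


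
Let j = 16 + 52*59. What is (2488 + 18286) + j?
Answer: 23858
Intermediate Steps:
j = 3084 (j = 16 + 3068 = 3084)
(2488 + 18286) + j = (2488 + 18286) + 3084 = 20774 + 3084 = 23858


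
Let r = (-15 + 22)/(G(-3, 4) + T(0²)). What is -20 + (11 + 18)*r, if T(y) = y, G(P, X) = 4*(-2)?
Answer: -363/8 ≈ -45.375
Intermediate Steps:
G(P, X) = -8
r = -7/8 (r = (-15 + 22)/(-8 + 0²) = 7/(-8 + 0) = 7/(-8) = 7*(-⅛) = -7/8 ≈ -0.87500)
-20 + (11 + 18)*r = -20 + (11 + 18)*(-7/8) = -20 + 29*(-7/8) = -20 - 203/8 = -363/8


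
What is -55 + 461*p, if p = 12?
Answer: 5477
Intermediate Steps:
-55 + 461*p = -55 + 461*12 = -55 + 5532 = 5477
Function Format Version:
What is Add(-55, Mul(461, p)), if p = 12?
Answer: 5477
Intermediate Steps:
Add(-55, Mul(461, p)) = Add(-55, Mul(461, 12)) = Add(-55, 5532) = 5477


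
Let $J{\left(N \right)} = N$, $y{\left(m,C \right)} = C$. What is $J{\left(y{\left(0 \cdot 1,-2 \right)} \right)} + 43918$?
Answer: $43916$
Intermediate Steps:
$J{\left(y{\left(0 \cdot 1,-2 \right)} \right)} + 43918 = -2 + 43918 = 43916$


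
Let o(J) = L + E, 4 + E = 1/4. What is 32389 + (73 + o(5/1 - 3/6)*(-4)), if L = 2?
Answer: 32469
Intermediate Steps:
E = -15/4 (E = -4 + 1/4 = -4 + ¼ = -15/4 ≈ -3.7500)
o(J) = -7/4 (o(J) = 2 - 15/4 = -7/4)
32389 + (73 + o(5/1 - 3/6)*(-4)) = 32389 + (73 - 7/4*(-4)) = 32389 + (73 + 7) = 32389 + 80 = 32469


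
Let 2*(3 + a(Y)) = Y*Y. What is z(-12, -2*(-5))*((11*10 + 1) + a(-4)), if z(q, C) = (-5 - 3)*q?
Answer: 11136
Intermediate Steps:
z(q, C) = -8*q
a(Y) = -3 + Y²/2 (a(Y) = -3 + (Y*Y)/2 = -3 + Y²/2)
z(-12, -2*(-5))*((11*10 + 1) + a(-4)) = (-8*(-12))*((11*10 + 1) + (-3 + (½)*(-4)²)) = 96*((110 + 1) + (-3 + (½)*16)) = 96*(111 + (-3 + 8)) = 96*(111 + 5) = 96*116 = 11136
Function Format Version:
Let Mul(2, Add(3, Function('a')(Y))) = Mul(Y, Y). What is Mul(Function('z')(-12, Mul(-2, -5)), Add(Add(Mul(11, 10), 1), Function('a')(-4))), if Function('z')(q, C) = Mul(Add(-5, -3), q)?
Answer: 11136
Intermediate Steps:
Function('z')(q, C) = Mul(-8, q)
Function('a')(Y) = Add(-3, Mul(Rational(1, 2), Pow(Y, 2))) (Function('a')(Y) = Add(-3, Mul(Rational(1, 2), Mul(Y, Y))) = Add(-3, Mul(Rational(1, 2), Pow(Y, 2))))
Mul(Function('z')(-12, Mul(-2, -5)), Add(Add(Mul(11, 10), 1), Function('a')(-4))) = Mul(Mul(-8, -12), Add(Add(Mul(11, 10), 1), Add(-3, Mul(Rational(1, 2), Pow(-4, 2))))) = Mul(96, Add(Add(110, 1), Add(-3, Mul(Rational(1, 2), 16)))) = Mul(96, Add(111, Add(-3, 8))) = Mul(96, Add(111, 5)) = Mul(96, 116) = 11136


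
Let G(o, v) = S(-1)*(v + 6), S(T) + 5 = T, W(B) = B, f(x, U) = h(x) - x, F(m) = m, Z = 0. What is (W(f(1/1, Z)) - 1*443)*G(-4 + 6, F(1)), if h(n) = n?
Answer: 18606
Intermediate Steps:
f(x, U) = 0 (f(x, U) = x - x = 0)
S(T) = -5 + T
G(o, v) = -36 - 6*v (G(o, v) = (-5 - 1)*(v + 6) = -6*(6 + v) = -36 - 6*v)
(W(f(1/1, Z)) - 1*443)*G(-4 + 6, F(1)) = (0 - 1*443)*(-36 - 6*1) = (0 - 443)*(-36 - 6) = -443*(-42) = 18606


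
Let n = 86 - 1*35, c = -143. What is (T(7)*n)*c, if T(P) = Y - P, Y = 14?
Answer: -51051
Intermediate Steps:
T(P) = 14 - P
n = 51 (n = 86 - 35 = 51)
(T(7)*n)*c = ((14 - 1*7)*51)*(-143) = ((14 - 7)*51)*(-143) = (7*51)*(-143) = 357*(-143) = -51051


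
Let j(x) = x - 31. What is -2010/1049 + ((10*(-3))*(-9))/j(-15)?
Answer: -187845/24127 ≈ -7.7857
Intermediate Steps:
j(x) = -31 + x
-2010/1049 + ((10*(-3))*(-9))/j(-15) = -2010/1049 + ((10*(-3))*(-9))/(-31 - 15) = -2010*1/1049 - 30*(-9)/(-46) = -2010/1049 + 270*(-1/46) = -2010/1049 - 135/23 = -187845/24127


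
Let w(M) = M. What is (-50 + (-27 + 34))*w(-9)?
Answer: 387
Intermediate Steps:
(-50 + (-27 + 34))*w(-9) = (-50 + (-27 + 34))*(-9) = (-50 + 7)*(-9) = -43*(-9) = 387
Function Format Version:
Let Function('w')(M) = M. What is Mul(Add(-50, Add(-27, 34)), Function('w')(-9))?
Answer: 387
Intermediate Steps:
Mul(Add(-50, Add(-27, 34)), Function('w')(-9)) = Mul(Add(-50, Add(-27, 34)), -9) = Mul(Add(-50, 7), -9) = Mul(-43, -9) = 387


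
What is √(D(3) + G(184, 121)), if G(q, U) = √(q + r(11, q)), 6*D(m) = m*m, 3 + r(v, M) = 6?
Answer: √(6 + 4*√187)/2 ≈ 3.8955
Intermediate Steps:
r(v, M) = 3 (r(v, M) = -3 + 6 = 3)
D(m) = m²/6 (D(m) = (m*m)/6 = m²/6)
G(q, U) = √(3 + q) (G(q, U) = √(q + 3) = √(3 + q))
√(D(3) + G(184, 121)) = √((⅙)*3² + √(3 + 184)) = √((⅙)*9 + √187) = √(3/2 + √187)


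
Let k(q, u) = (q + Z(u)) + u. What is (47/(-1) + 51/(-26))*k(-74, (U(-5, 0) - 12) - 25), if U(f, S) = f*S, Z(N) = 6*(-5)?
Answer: 179493/26 ≈ 6903.6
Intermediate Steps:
Z(N) = -30
U(f, S) = S*f
k(q, u) = -30 + q + u (k(q, u) = (q - 30) + u = (-30 + q) + u = -30 + q + u)
(47/(-1) + 51/(-26))*k(-74, (U(-5, 0) - 12) - 25) = (47/(-1) + 51/(-26))*(-30 - 74 + ((0*(-5) - 12) - 25)) = (47*(-1) + 51*(-1/26))*(-30 - 74 + ((0 - 12) - 25)) = (-47 - 51/26)*(-30 - 74 + (-12 - 25)) = -1273*(-30 - 74 - 37)/26 = -1273/26*(-141) = 179493/26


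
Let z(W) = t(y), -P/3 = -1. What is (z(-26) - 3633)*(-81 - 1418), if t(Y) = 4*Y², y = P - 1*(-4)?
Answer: 5152063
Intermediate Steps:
P = 3 (P = -3*(-1) = 3)
y = 7 (y = 3 - 1*(-4) = 3 + 4 = 7)
z(W) = 196 (z(W) = 4*7² = 4*49 = 196)
(z(-26) - 3633)*(-81 - 1418) = (196 - 3633)*(-81 - 1418) = -3437*(-1499) = 5152063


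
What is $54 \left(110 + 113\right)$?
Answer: $12042$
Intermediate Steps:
$54 \left(110 + 113\right) = 54 \cdot 223 = 12042$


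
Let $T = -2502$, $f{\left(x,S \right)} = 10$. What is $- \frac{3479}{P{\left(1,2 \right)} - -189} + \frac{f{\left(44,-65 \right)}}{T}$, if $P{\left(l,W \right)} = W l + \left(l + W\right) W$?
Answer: $- \frac{4353214}{246447} \approx -17.664$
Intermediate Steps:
$P{\left(l,W \right)} = W l + W \left(W + l\right)$ ($P{\left(l,W \right)} = W l + \left(W + l\right) W = W l + W \left(W + l\right)$)
$- \frac{3479}{P{\left(1,2 \right)} - -189} + \frac{f{\left(44,-65 \right)}}{T} = - \frac{3479}{2 \left(2 + 2 \cdot 1\right) - -189} + \frac{10}{-2502} = - \frac{3479}{2 \left(2 + 2\right) + 189} + 10 \left(- \frac{1}{2502}\right) = - \frac{3479}{2 \cdot 4 + 189} - \frac{5}{1251} = - \frac{3479}{8 + 189} - \frac{5}{1251} = - \frac{3479}{197} - \frac{5}{1251} = - \frac{4353214}{246447}$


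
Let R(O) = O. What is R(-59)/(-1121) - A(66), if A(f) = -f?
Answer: 1255/19 ≈ 66.053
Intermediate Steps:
R(-59)/(-1121) - A(66) = -59/(-1121) - (-1)*66 = -59*(-1/1121) - 1*(-66) = 1/19 + 66 = 1255/19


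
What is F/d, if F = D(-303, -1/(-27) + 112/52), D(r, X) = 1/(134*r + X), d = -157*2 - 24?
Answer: 27/370513858 ≈ 7.2872e-8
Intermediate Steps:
d = -338 (d = -314 - 24 = -338)
D(r, X) = 1/(X + 134*r)
F = -351/14250533 (F = 1/((-1/(-27) + 112/52) + 134*(-303)) = 1/((-1*(-1/27) + 112*(1/52)) - 40602) = 1/((1/27 + 28/13) - 40602) = 1/(769/351 - 40602) = 1/(-14250533/351) = -351/14250533 ≈ -2.4631e-5)
F/d = -351/14250533/(-338) = -351/14250533*(-1/338) = 27/370513858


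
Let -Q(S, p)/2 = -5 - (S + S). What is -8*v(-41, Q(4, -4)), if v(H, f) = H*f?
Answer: 8528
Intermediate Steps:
Q(S, p) = 10 + 4*S (Q(S, p) = -2*(-5 - (S + S)) = -2*(-5 - 2*S) = 10 + 4*S)
-8*v(-41, Q(4, -4)) = -(-328)*(10 + 4*4) = -(-328)*(10 + 16) = -(-328)*26 = -8*(-1066) = 8528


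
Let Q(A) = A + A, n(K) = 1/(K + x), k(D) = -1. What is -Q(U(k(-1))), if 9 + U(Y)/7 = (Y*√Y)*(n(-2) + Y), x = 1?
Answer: 126 - 28*I ≈ 126.0 - 28.0*I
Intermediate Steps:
n(K) = 1/(1 + K) (n(K) = 1/(K + 1) = 1/(1 + K))
U(Y) = -63 + 7*Y^(3/2)*(-1 + Y) (U(Y) = -63 + 7*((Y*√Y)*(1/(1 - 2) + Y)) = -63 + 7*(Y^(3/2)*(1/(-1) + Y)) = -63 + 7*(Y^(3/2)*(-1 + Y)) = -63 + 7*Y^(3/2)*(-1 + Y))
Q(A) = 2*A
-Q(U(k(-1))) = -2*(-63 - (-7)*I + 7*(-1)^(5/2)) = -2*(-63 - (-7)*I + 7*I) = -2*(-63 + 7*I + 7*I) = -2*(-63 + 14*I) = -(-126 + 28*I) = 126 - 28*I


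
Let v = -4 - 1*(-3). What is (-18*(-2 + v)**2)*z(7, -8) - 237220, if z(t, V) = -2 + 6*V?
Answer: -229120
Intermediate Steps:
v = -1 (v = -4 + 3 = -1)
(-18*(-2 + v)**2)*z(7, -8) - 237220 = (-18*(-2 - 1)**2)*(-2 + 6*(-8)) - 237220 = (-18*(-3)**2)*(-2 - 48) - 237220 = -18*9*(-50) - 237220 = -162*(-50) - 237220 = 8100 - 237220 = -229120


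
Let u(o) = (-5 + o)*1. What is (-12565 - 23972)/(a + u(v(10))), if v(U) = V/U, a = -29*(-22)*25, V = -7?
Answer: -365370/159443 ≈ -2.2915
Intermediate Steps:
a = 15950 (a = 638*25 = 15950)
v(U) = -7/U
u(o) = -5 + o
(-12565 - 23972)/(a + u(v(10))) = (-12565 - 23972)/(15950 + (-5 - 7/10)) = -36537/(15950 + (-5 - 7*⅒)) = -36537/(15950 + (-5 - 7/10)) = -36537/(15950 - 57/10) = -36537/159443/10 = -36537*10/159443 = -365370/159443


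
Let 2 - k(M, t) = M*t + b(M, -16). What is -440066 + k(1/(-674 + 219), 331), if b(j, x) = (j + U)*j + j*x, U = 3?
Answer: -91104104911/207025 ≈ -4.4006e+5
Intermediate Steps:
b(j, x) = j*x + j*(3 + j) (b(j, x) = (j + 3)*j + j*x = (3 + j)*j + j*x = j*(3 + j) + j*x = j*x + j*(3 + j))
k(M, t) = 2 - M*t - M*(-13 + M) (k(M, t) = 2 - (M*t + M*(3 + M - 16)) = 2 - (M*t + M*(-13 + M)) = 2 + (-M*t - M*(-13 + M)) = 2 - M*t - M*(-13 + M))
-440066 + k(1/(-674 + 219), 331) = -440066 + (2 - 1*331/(-674 + 219) - (-13 + 1/(-674 + 219))/(-674 + 219)) = -440066 + (2 - 1*331/(-455) - 1*(-13 + 1/(-455))/(-455)) = -440066 + (2 - 1*(-1/455)*331 - 1*(-1/455)*(-13 - 1/455)) = -440066 + (2 + 331/455 - 1*(-1/455)*(-5916/455)) = -440066 + (2 + 331/455 - 5916/207025) = -440066 + 558739/207025 = -91104104911/207025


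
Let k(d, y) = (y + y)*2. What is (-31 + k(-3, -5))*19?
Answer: -969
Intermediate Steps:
k(d, y) = 4*y (k(d, y) = (2*y)*2 = 4*y)
(-31 + k(-3, -5))*19 = (-31 + 4*(-5))*19 = (-31 - 20)*19 = -51*19 = -969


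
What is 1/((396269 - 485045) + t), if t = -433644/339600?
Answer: -28300/2512396937 ≈ -1.1264e-5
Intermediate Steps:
t = -36137/28300 (t = -433644*1/339600 = -36137/28300 ≈ -1.2769)
1/((396269 - 485045) + t) = 1/((396269 - 485045) - 36137/28300) = 1/(-88776 - 36137/28300) = 1/(-2512396937/28300) = -28300/2512396937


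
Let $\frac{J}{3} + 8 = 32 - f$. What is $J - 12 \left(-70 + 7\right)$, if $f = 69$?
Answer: $621$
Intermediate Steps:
$J = -135$ ($J = -24 + 3 \left(32 - 69\right) = -24 + 3 \left(-37\right) = -24 - 111 = -135$)
$J - 12 \left(-70 + 7\right) = -135 - 12 \left(-70 + 7\right) = -135 - -756 = -135 + 756 = 621$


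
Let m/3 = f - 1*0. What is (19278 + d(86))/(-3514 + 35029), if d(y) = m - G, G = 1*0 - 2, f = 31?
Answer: 19373/31515 ≈ 0.61472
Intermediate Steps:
G = -2 (G = 0 - 2 = -2)
m = 93 (m = 3*(31 - 1*0) = 3*(31 + 0) = 3*31 = 93)
d(y) = 95 (d(y) = 93 - 1*(-2) = 93 + 2 = 95)
(19278 + d(86))/(-3514 + 35029) = (19278 + 95)/(-3514 + 35029) = 19373/31515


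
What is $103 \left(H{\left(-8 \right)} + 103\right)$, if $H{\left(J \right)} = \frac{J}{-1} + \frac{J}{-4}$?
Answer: $11639$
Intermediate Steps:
$H{\left(J \right)} = - \frac{5 J}{4}$ ($H{\left(J \right)} = J \left(-1\right) + J \left(- \frac{1}{4}\right) = - J - \frac{J}{4} = - \frac{5 J}{4}$)
$103 \left(H{\left(-8 \right)} + 103\right) = 103 \left(\left(- \frac{5}{4}\right) \left(-8\right) + 103\right) = 103 \left(10 + 103\right) = 103 \cdot 113 = 11639$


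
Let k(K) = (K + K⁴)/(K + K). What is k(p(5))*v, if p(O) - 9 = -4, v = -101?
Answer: -6363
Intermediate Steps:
p(O) = 5 (p(O) = 9 - 4 = 5)
k(K) = (K + K⁴)/(2*K) (k(K) = (K + K⁴)/((2*K)) = (K + K⁴)*(1/(2*K)) = (K + K⁴)/(2*K))
k(p(5))*v = (½ + (½)*5³)*(-101) = (½ + (½)*125)*(-101) = (½ + 125/2)*(-101) = 63*(-101) = -6363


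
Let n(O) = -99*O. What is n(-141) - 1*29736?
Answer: -15777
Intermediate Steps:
n(O) = -99*O
n(-141) - 1*29736 = -99*(-141) - 1*29736 = 13959 - 29736 = -15777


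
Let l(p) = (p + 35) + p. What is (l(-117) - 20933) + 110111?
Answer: 88979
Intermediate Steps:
l(p) = 35 + 2*p (l(p) = (35 + p) + p = 35 + 2*p)
(l(-117) - 20933) + 110111 = ((35 + 2*(-117)) - 20933) + 110111 = ((35 - 234) - 20933) + 110111 = (-199 - 20933) + 110111 = -21132 + 110111 = 88979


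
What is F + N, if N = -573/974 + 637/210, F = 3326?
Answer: 24314291/7305 ≈ 3328.4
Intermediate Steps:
N = 17861/7305 (N = -573*1/974 + 637*(1/210) = -573/974 + 91/30 = 17861/7305 ≈ 2.4450)
F + N = 3326 + 17861/7305 = 24314291/7305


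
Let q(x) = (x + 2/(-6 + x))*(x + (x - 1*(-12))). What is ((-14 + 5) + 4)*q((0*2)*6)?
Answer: 20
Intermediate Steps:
q(x) = (12 + 2*x)*(x + 2/(-6 + x)) (q(x) = (x + 2/(-6 + x))*(x + (x + 12)) = (x + 2/(-6 + x))*(x + (12 + x)) = (x + 2/(-6 + x))*(12 + 2*x) = (12 + 2*x)*(x + 2/(-6 + x)))
((-14 + 5) + 4)*q((0*2)*6) = ((-14 + 5) + 4)*(2*(12 + ((0*2)*6)**3 - 34*0*2*6)/(-6 + (0*2)*6)) = (-9 + 4)*(2*(12 + (0*6)**3 - 0*6)/(-6 + 0*6)) = -10*(12 + 0**3 - 34*0)/(-6 + 0) = -10*(12 + 0 + 0)/(-6) = -10*(-1)*12/6 = -5*(-4) = 20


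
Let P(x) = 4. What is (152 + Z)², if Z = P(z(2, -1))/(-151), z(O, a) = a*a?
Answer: 526610704/22801 ≈ 23096.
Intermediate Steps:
z(O, a) = a²
Z = -4/151 (Z = 4/(-151) = 4*(-1/151) = -4/151 ≈ -0.026490)
(152 + Z)² = (152 - 4/151)² = (22948/151)² = 526610704/22801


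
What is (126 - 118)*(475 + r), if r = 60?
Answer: 4280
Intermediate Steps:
(126 - 118)*(475 + r) = (126 - 118)*(475 + 60) = 8*535 = 4280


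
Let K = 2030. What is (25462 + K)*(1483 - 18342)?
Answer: -463487628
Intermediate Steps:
(25462 + K)*(1483 - 18342) = (25462 + 2030)*(1483 - 18342) = 27492*(-16859) = -463487628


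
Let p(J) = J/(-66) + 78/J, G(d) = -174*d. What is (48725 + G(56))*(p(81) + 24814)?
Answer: 574554953179/594 ≈ 9.6726e+8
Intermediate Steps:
p(J) = 78/J - J/66 (p(J) = J*(-1/66) + 78/J = -J/66 + 78/J = 78/J - J/66)
(48725 + G(56))*(p(81) + 24814) = (48725 - 174*56)*((78/81 - 1/66*81) + 24814) = (48725 - 9744)*((78*(1/81) - 27/22) + 24814) = 38981*((26/27 - 27/22) + 24814) = 38981*(-157/594 + 24814) = 38981*(14739359/594) = 574554953179/594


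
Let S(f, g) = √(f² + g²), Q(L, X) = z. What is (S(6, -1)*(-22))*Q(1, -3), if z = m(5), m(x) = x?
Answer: -110*√37 ≈ -669.10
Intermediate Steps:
z = 5
Q(L, X) = 5
(S(6, -1)*(-22))*Q(1, -3) = (√(6² + (-1)²)*(-22))*5 = (√(36 + 1)*(-22))*5 = (√37*(-22))*5 = -22*√37*5 = -110*√37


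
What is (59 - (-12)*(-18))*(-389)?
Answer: 61073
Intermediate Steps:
(59 - (-12)*(-18))*(-389) = (59 - 1*216)*(-389) = (59 - 216)*(-389) = -157*(-389) = 61073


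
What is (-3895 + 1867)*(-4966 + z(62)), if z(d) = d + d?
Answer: 9819576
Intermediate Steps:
z(d) = 2*d
(-3895 + 1867)*(-4966 + z(62)) = (-3895 + 1867)*(-4966 + 2*62) = -2028*(-4966 + 124) = -2028*(-4842) = 9819576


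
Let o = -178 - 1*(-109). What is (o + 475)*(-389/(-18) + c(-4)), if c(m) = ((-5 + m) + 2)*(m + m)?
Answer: 283591/9 ≈ 31510.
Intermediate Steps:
c(m) = 2*m*(-3 + m) (c(m) = (-3 + m)*(2*m) = 2*m*(-3 + m))
o = -69 (o = -178 + 109 = -69)
(o + 475)*(-389/(-18) + c(-4)) = (-69 + 475)*(-389/(-18) + 2*(-4)*(-3 - 4)) = 406*(-389*(-1/18) + 2*(-4)*(-7)) = 406*(389/18 + 56) = 406*(1397/18) = 283591/9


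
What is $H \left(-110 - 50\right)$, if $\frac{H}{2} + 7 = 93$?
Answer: $-27520$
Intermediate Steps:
$H = 172$ ($H = -14 + 2 \cdot 93 = -14 + 186 = 172$)
$H \left(-110 - 50\right) = 172 \left(-110 - 50\right) = 172 \left(-160\right) = -27520$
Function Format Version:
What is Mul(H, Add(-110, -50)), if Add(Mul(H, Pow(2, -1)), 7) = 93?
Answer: -27520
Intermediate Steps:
H = 172 (H = Add(-14, Mul(2, 93)) = Add(-14, 186) = 172)
Mul(H, Add(-110, -50)) = Mul(172, Add(-110, -50)) = Mul(172, -160) = -27520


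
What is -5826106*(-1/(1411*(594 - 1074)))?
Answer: -2913053/338640 ≈ -8.6022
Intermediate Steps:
-5826106*(-1/(1411*(594 - 1074))) = -5826106/((-1411*(-480))) = -5826106/677280 = -5826106*1/677280 = -2913053/338640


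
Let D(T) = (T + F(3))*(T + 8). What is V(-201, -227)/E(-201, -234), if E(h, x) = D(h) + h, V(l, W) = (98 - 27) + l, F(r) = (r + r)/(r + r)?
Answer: -130/38399 ≈ -0.0033855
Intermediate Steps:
F(r) = 1 (F(r) = (2*r)/((2*r)) = (2*r)*(1/(2*r)) = 1)
D(T) = (1 + T)*(8 + T) (D(T) = (T + 1)*(T + 8) = (1 + T)*(8 + T))
V(l, W) = 71 + l
E(h, x) = 8 + h² + 10*h (E(h, x) = (8 + h² + 9*h) + h = 8 + h² + 10*h)
V(-201, -227)/E(-201, -234) = (71 - 201)/(8 + (-201)² + 10*(-201)) = -130/(8 + 40401 - 2010) = -130/38399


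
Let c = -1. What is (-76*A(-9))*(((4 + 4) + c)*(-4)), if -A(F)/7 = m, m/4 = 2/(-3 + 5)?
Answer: -59584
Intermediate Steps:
m = 4 (m = 4*(2/(-3 + 5)) = 4*(2/2) = 4*(2*(1/2)) = 4*1 = 4)
A(F) = -28 (A(F) = -7*4 = -28)
(-76*A(-9))*(((4 + 4) + c)*(-4)) = (-76*(-28))*(((4 + 4) - 1)*(-4)) = 2128*((8 - 1)*(-4)) = 2128*(7*(-4)) = 2128*(-28) = -59584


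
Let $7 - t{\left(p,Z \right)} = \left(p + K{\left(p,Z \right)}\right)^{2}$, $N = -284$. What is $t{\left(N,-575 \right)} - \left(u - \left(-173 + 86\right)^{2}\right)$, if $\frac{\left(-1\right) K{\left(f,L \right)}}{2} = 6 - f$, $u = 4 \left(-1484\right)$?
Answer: $-732984$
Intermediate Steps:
$u = -5936$
$K{\left(f,L \right)} = -12 + 2 f$ ($K{\left(f,L \right)} = - 2 \left(6 - f\right) = -12 + 2 f$)
$t{\left(p,Z \right)} = 7 - \left(-12 + 3 p\right)^{2}$ ($t{\left(p,Z \right)} = 7 - \left(p + \left(-12 + 2 p\right)\right)^{2} = 7 - \left(-12 + 3 p\right)^{2}$)
$t{\left(N,-575 \right)} - \left(u - \left(-173 + 86\right)^{2}\right) = \left(7 - 9 \left(-4 - 284\right)^{2}\right) - \left(-5936 - \left(-173 + 86\right)^{2}\right) = \left(7 - 9 \left(-288\right)^{2}\right) - \left(-5936 - \left(-87\right)^{2}\right) = \left(7 - 746496\right) - \left(-5936 - 7569\right) = -746489 - -13505 = -746489 + 13505 = -732984$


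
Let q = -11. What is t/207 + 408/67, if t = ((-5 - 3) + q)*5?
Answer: 78091/13869 ≈ 5.6306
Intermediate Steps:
t = -95 (t = ((-5 - 3) - 11)*5 = (-8 - 11)*5 = -19*5 = -95)
t/207 + 408/67 = -95/207 + 408/67 = 78091/13869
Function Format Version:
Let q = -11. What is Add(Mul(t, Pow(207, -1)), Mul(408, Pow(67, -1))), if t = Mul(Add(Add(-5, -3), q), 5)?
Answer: Rational(78091, 13869) ≈ 5.6306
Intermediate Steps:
t = -95 (t = Mul(Add(Add(-5, -3), -11), 5) = Mul(Add(-8, -11), 5) = Mul(-19, 5) = -95)
Add(Mul(t, Pow(207, -1)), Mul(408, Pow(67, -1))) = Add(Mul(-95, Pow(207, -1)), Mul(408, Pow(67, -1))) = Add(Mul(-95, Rational(1, 207)), Mul(408, Rational(1, 67))) = Add(Rational(-95, 207), Rational(408, 67)) = Rational(78091, 13869)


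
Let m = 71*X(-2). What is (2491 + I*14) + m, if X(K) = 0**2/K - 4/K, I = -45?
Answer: 2003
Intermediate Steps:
X(K) = -4/K (X(K) = 0/K - 4/K = 0 - 4/K = -4/K)
m = 142 (m = 71*(-4/(-2)) = 71*(-4*(-1/2)) = 71*2 = 142)
(2491 + I*14) + m = (2491 - 45*14) + 142 = (2491 - 630) + 142 = 1861 + 142 = 2003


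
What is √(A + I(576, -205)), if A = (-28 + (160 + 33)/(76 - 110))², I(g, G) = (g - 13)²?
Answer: √367727189/34 ≈ 564.01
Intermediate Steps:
I(g, G) = (-13 + g)²
A = 1311025/1156 (A = (-28 + 193/(-34))² = (-28 + 193*(-1/34))² = (-28 - 193/34)² = (-1145/34)² = 1311025/1156 ≈ 1134.1)
√(A + I(576, -205)) = √(1311025/1156 + (-13 + 576)²) = √(1311025/1156 + 563²) = √(1311025/1156 + 316969) = √(367727189/1156) = √367727189/34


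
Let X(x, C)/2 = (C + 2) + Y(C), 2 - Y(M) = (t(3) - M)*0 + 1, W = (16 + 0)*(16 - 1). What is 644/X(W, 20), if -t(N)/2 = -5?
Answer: 14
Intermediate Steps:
W = 240 (W = 16*15 = 240)
t(N) = 10 (t(N) = -2*(-5) = 10)
Y(M) = 1 (Y(M) = 2 - ((10 - M)*0 + 1) = 2 - (0 + 1) = 2 - 1*1 = 2 - 1 = 1)
X(x, C) = 6 + 2*C (X(x, C) = 2*((C + 2) + 1) = 2*((2 + C) + 1) = 2*(3 + C) = 6 + 2*C)
644/X(W, 20) = 644/(6 + 2*20) = 644/(6 + 40) = 644/46 = 644*(1/46) = 14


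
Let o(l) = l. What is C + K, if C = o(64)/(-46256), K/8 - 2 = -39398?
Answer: -911150692/2891 ≈ -3.1517e+5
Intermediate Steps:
K = -315168 (K = 16 + 8*(-39398) = 16 - 315184 = -315168)
C = -4/2891 (C = 64/(-46256) = 64*(-1/46256) = -4/2891 ≈ -0.0013836)
C + K = -4/2891 - 315168 = -911150692/2891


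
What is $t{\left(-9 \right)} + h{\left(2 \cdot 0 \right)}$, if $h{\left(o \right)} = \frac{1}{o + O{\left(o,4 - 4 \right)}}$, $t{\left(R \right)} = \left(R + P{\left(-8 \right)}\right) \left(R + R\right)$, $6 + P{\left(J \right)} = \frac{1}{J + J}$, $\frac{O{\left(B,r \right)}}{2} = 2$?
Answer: $\frac{2171}{8} \approx 271.38$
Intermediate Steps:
$O{\left(B,r \right)} = 4$ ($O{\left(B,r \right)} = 2 \cdot 2 = 4$)
$P{\left(J \right)} = -6 + \frac{1}{2 J}$ ($P{\left(J \right)} = -6 + \frac{1}{J + J} = -6 + \frac{1}{2 J}$)
$t{\left(R \right)} = 2 R \left(- \frac{97}{16} + R\right)$ ($t{\left(R \right)} = \left(R - \left(6 - \frac{1}{2 \left(-8\right)}\right)\right) \left(R + R\right) = \left(R + \left(-6 + \frac{1}{2} \left(- \frac{1}{8}\right)\right)\right) 2 R = \left(R - \frac{97}{16}\right) 2 R = \left(- \frac{97}{16} + R\right) 2 R = 2 R \left(- \frac{97}{16} + R\right)$)
$h{\left(o \right)} = \frac{1}{4 + o}$ ($h{\left(o \right)} = \frac{1}{o + 4} = \frac{1}{4 + o}$)
$t{\left(-9 \right)} + h{\left(2 \cdot 0 \right)} = \frac{1}{8} \left(-9\right) \left(-97 + 16 \left(-9\right)\right) + \frac{1}{4 + 2 \cdot 0} = \frac{1}{8} \left(-9\right) \left(-97 - 144\right) + \frac{1}{4 + 0} = \frac{1}{8} \left(-9\right) \left(-241\right) + \frac{1}{4} = \frac{2169}{8} + \frac{1}{4} = \frac{2171}{8}$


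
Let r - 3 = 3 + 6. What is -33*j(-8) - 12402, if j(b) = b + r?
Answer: -12534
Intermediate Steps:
r = 12 (r = 3 + (3 + 6) = 3 + 9 = 12)
j(b) = 12 + b (j(b) = b + 12 = 12 + b)
-33*j(-8) - 12402 = -33*(12 - 8) - 12402 = -33*4 - 12402 = -132 - 12402 = -12534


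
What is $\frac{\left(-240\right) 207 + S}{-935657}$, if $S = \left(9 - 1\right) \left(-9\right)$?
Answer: $\frac{49752}{935657} \approx 0.053173$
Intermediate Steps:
$S = -72$ ($S = 8 \left(-9\right) = -72$)
$\frac{\left(-240\right) 207 + S}{-935657} = \frac{\left(-240\right) 207 - 72}{-935657} = \left(-49680 - 72\right) \left(- \frac{1}{935657}\right) = \left(-49752\right) \left(- \frac{1}{935657}\right) = \frac{49752}{935657}$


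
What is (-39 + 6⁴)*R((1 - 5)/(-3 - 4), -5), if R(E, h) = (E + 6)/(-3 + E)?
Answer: -57822/17 ≈ -3401.3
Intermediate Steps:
R(E, h) = (6 + E)/(-3 + E)
(-39 + 6⁴)*R((1 - 5)/(-3 - 4), -5) = (-39 + 6⁴)*((6 + (1 - 5)/(-3 - 4))/(-3 + (1 - 5)/(-3 - 4))) = (-39 + 1296)*((6 - 4/(-7))/(-3 - 4/(-7))) = 1257*((6 - 4*(-⅐))/(-3 - 4*(-⅐))) = 1257*((6 + 4/7)/(-3 + 4/7)) = 1257*((46/7)/(-17/7)) = 1257*(-7/17*46/7) = 1257*(-46/17) = -57822/17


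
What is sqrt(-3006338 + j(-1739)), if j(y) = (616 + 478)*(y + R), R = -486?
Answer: 2*I*sqrt(1360122) ≈ 2332.5*I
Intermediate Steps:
j(y) = -531684 + 1094*y (j(y) = (616 + 478)*(y - 486) = 1094*(-486 + y) = -531684 + 1094*y)
sqrt(-3006338 + j(-1739)) = sqrt(-3006338 + (-531684 + 1094*(-1739))) = sqrt(-3006338 + (-531684 - 1902466)) = sqrt(-3006338 - 2434150) = sqrt(-5440488) = 2*I*sqrt(1360122)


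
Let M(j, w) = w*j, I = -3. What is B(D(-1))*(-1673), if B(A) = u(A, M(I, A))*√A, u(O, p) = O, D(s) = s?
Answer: 1673*I ≈ 1673.0*I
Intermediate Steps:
M(j, w) = j*w
B(A) = A^(3/2) (B(A) = A*√A = A^(3/2))
B(D(-1))*(-1673) = (-1)^(3/2)*(-1673) = -I*(-1673) = 1673*I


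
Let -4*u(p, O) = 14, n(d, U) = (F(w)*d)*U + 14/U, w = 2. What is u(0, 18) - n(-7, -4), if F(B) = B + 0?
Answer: -56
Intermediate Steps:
F(B) = B
n(d, U) = 14/U + 2*U*d (n(d, U) = (2*d)*U + 14/U = 2*U*d + 14/U = 14/U + 2*U*d)
u(p, O) = -7/2 (u(p, O) = -1/4*14 = -7/2)
u(0, 18) - n(-7, -4) = -7/2 - (14/(-4) + 2*(-4)*(-7)) = -7/2 - (14*(-1/4) + 56) = -7/2 - (-7/2 + 56) = -7/2 - 1*105/2 = -7/2 - 105/2 = -56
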